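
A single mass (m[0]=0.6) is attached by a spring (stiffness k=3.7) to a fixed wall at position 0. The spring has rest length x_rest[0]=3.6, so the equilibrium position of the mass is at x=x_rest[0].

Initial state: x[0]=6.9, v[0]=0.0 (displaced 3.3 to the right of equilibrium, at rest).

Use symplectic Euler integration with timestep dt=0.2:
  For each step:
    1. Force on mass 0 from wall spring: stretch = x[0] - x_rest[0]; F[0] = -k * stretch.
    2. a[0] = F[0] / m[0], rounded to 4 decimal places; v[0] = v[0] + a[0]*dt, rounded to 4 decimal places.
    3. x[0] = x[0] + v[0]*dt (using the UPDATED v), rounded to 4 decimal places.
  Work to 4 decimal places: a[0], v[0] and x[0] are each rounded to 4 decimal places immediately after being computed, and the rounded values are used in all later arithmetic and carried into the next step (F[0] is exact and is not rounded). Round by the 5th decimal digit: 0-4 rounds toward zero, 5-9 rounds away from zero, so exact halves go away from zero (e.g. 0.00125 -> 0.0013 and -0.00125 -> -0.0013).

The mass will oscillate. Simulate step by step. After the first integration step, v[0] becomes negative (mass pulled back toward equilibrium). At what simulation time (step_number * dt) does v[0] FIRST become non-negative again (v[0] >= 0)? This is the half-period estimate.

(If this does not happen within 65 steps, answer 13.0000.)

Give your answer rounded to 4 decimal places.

Step 0: x=[6.9000] v=[0.0000]
Step 1: x=[6.0860] v=[-4.0700]
Step 2: x=[4.6588] v=[-7.1361]
Step 3: x=[2.9704] v=[-8.4420]
Step 4: x=[1.4373] v=[-7.6655]
Step 5: x=[0.4377] v=[-4.9982]
Step 6: x=[0.2181] v=[-1.0980]
Step 7: x=[0.8327] v=[3.0730]
First v>=0 after going negative at step 7, time=1.4000

Answer: 1.4000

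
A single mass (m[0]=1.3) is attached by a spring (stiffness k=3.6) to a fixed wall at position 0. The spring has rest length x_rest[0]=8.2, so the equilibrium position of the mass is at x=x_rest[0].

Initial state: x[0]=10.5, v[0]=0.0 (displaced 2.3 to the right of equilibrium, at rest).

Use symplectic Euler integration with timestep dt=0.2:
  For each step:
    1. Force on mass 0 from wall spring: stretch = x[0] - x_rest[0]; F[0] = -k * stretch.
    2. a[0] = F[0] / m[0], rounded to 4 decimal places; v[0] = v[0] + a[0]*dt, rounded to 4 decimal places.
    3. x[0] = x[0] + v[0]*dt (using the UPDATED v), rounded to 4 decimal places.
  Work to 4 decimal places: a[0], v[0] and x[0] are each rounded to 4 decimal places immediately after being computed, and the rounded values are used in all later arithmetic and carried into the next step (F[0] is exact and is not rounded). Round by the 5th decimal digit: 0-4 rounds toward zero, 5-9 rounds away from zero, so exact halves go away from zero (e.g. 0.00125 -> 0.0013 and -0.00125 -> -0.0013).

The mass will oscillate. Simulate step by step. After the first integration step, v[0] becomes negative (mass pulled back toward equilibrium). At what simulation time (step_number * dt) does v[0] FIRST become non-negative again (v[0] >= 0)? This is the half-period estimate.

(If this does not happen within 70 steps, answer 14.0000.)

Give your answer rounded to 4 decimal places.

Answer: 2.0000

Derivation:
Step 0: x=[10.5000] v=[0.0000]
Step 1: x=[10.2452] v=[-1.2738]
Step 2: x=[9.7639] v=[-2.4065]
Step 3: x=[9.1094] v=[-3.2727]
Step 4: x=[8.3541] v=[-3.7764]
Step 5: x=[7.5818] v=[-3.8617]
Step 6: x=[6.8779] v=[-3.5193]
Step 7: x=[6.3205] v=[-2.7871]
Step 8: x=[5.9713] v=[-1.7461]
Step 9: x=[5.8690] v=[-0.5117]
Step 10: x=[6.0249] v=[0.7793]
First v>=0 after going negative at step 10, time=2.0000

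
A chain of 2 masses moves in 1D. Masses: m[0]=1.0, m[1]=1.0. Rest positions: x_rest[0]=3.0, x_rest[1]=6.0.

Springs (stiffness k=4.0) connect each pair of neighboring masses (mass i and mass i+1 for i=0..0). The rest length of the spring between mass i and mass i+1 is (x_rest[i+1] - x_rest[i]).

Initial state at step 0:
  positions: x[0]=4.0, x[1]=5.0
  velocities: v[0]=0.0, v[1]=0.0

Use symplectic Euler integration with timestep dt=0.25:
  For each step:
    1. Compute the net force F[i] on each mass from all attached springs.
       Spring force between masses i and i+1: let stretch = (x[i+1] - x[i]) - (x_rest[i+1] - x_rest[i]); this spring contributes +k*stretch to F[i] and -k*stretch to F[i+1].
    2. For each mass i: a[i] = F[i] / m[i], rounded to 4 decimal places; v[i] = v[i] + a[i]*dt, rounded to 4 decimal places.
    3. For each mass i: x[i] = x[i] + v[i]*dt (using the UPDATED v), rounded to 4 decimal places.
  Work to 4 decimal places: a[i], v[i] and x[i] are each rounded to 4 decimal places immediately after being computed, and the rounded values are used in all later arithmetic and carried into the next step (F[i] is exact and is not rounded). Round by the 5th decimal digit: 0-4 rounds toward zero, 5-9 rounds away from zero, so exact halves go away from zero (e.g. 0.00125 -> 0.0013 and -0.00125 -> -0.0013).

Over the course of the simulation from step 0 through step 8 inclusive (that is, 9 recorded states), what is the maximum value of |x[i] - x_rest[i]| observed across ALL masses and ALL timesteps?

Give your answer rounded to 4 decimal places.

Answer: 1.0625

Derivation:
Step 0: x=[4.0000 5.0000] v=[0.0000 0.0000]
Step 1: x=[3.5000 5.5000] v=[-2.0000 2.0000]
Step 2: x=[2.7500 6.2500] v=[-3.0000 3.0000]
Step 3: x=[2.1250 6.8750] v=[-2.5000 2.5000]
Step 4: x=[1.9375 7.0625] v=[-0.7500 0.7500]
Step 5: x=[2.2813 6.7188] v=[1.3750 -1.3750]
Step 6: x=[2.9844 6.0157] v=[2.8125 -2.8125]
Step 7: x=[3.6954 5.3048] v=[2.8438 -2.8438]
Step 8: x=[4.0587 4.9415] v=[1.4532 -1.4532]
Max displacement = 1.0625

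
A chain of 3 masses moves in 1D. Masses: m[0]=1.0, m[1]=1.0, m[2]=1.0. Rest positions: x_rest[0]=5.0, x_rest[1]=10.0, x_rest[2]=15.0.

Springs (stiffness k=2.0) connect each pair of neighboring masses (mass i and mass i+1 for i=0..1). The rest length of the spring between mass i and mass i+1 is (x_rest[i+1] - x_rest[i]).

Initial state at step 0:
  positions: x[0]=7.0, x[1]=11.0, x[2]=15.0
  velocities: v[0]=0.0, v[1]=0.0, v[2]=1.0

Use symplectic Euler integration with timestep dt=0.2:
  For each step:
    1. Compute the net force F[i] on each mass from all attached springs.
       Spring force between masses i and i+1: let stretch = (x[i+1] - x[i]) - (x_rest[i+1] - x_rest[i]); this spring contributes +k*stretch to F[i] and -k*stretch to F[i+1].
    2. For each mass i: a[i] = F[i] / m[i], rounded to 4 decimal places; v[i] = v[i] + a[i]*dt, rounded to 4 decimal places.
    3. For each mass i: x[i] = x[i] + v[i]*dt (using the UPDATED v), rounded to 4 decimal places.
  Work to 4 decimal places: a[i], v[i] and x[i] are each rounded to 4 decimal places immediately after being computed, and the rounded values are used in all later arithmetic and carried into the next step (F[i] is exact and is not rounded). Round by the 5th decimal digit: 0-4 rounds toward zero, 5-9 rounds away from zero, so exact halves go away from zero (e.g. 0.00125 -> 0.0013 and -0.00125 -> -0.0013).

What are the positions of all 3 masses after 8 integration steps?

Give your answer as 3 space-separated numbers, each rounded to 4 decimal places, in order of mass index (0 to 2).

Step 0: x=[7.0000 11.0000 15.0000] v=[0.0000 0.0000 1.0000]
Step 1: x=[6.9200 11.0000 15.2800] v=[-0.4000 0.0000 1.4000]
Step 2: x=[6.7664 11.0160 15.6176] v=[-0.7680 0.0800 1.6880]
Step 3: x=[6.5528 11.0602 15.9871] v=[-1.0682 0.2208 1.8474]
Step 4: x=[6.2998 11.1379 16.3624] v=[-1.2652 0.3886 1.8766]
Step 5: x=[6.0338 11.2465 16.7198] v=[-1.3300 0.5432 1.7868]
Step 6: x=[5.7848 11.3760 17.0393] v=[-1.2449 0.6474 1.5975]
Step 7: x=[5.5831 11.5112 17.3057] v=[-1.0084 0.6762 1.3322]
Step 8: x=[5.4557 11.6358 17.5086] v=[-0.6372 0.6228 1.0144]

Answer: 5.4557 11.6358 17.5086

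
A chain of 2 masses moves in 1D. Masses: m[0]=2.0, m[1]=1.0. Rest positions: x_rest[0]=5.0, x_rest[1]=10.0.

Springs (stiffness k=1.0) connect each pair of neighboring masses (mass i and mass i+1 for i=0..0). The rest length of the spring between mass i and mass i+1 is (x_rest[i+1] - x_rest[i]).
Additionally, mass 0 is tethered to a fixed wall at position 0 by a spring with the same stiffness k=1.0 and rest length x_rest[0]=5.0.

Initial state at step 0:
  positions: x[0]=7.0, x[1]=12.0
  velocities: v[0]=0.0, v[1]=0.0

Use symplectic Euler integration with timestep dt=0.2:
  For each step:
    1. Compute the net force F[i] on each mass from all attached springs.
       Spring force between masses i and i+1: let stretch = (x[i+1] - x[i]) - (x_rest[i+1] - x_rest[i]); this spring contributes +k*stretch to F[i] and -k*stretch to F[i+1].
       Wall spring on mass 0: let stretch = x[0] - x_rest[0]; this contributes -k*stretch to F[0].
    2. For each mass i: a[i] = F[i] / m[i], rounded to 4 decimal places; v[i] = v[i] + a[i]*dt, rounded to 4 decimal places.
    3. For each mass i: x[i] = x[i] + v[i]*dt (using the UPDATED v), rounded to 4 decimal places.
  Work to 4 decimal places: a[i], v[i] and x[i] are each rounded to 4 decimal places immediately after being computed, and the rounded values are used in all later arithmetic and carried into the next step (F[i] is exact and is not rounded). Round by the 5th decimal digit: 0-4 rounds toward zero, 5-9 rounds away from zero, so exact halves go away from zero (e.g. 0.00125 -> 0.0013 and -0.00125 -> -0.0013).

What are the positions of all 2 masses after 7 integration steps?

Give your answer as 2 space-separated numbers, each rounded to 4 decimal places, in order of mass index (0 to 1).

Answer: 6.0623 11.8239

Derivation:
Step 0: x=[7.0000 12.0000] v=[0.0000 0.0000]
Step 1: x=[6.9600 12.0000] v=[-0.2000 0.0000]
Step 2: x=[6.8816 11.9984] v=[-0.3920 -0.0080]
Step 3: x=[6.7679 11.9921] v=[-0.5685 -0.0314]
Step 4: x=[6.6233 11.9769] v=[-0.7229 -0.0762]
Step 5: x=[6.4533 11.9475] v=[-0.8499 -0.1469]
Step 6: x=[6.2641 11.8984] v=[-0.9458 -0.2457]
Step 7: x=[6.0623 11.8239] v=[-1.0088 -0.3726]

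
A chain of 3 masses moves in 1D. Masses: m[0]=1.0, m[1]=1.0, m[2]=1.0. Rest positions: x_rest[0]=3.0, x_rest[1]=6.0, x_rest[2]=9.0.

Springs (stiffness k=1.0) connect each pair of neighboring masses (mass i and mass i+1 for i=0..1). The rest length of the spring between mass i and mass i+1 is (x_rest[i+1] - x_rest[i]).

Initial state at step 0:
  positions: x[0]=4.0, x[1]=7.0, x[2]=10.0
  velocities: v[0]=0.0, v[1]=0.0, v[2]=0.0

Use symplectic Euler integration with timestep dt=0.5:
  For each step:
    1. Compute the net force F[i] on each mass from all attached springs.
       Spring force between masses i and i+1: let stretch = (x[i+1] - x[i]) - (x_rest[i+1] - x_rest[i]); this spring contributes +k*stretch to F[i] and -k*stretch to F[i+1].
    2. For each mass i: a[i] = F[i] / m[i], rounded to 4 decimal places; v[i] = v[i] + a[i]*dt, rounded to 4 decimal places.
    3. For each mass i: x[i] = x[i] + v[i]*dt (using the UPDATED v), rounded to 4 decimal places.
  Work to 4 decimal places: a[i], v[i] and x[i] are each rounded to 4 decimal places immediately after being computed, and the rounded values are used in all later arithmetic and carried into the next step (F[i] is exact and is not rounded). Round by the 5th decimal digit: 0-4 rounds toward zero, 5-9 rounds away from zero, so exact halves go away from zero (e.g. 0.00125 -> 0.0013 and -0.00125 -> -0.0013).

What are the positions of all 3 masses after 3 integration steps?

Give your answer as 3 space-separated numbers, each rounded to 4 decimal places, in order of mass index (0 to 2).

Answer: 4.0000 7.0000 10.0000

Derivation:
Step 0: x=[4.0000 7.0000 10.0000] v=[0.0000 0.0000 0.0000]
Step 1: x=[4.0000 7.0000 10.0000] v=[0.0000 0.0000 0.0000]
Step 2: x=[4.0000 7.0000 10.0000] v=[0.0000 0.0000 0.0000]
Step 3: x=[4.0000 7.0000 10.0000] v=[0.0000 0.0000 0.0000]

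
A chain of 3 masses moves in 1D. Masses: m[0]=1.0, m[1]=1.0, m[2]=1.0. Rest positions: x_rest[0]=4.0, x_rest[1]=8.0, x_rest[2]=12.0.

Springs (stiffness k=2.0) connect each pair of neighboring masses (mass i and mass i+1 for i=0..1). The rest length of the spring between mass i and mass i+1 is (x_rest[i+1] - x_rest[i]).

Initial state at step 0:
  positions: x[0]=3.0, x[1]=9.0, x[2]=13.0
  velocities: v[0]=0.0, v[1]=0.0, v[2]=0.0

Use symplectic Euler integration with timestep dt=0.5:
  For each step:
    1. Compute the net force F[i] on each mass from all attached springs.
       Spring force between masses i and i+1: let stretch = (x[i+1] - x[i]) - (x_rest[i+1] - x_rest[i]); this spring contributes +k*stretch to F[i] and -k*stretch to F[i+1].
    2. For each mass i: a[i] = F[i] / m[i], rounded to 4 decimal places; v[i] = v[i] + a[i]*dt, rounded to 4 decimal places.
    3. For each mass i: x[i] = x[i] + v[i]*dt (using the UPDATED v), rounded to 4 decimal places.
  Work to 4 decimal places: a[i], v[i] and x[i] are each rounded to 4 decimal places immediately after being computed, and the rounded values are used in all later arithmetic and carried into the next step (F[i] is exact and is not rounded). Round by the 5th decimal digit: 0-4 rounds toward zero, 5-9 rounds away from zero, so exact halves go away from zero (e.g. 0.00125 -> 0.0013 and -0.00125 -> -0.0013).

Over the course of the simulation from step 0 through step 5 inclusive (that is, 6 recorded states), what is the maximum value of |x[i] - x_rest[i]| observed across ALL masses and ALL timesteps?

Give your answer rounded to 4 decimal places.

Answer: 1.2500

Derivation:
Step 0: x=[3.0000 9.0000 13.0000] v=[0.0000 0.0000 0.0000]
Step 1: x=[4.0000 8.0000 13.0000] v=[2.0000 -2.0000 0.0000]
Step 2: x=[5.0000 7.5000 12.5000] v=[2.0000 -1.0000 -1.0000]
Step 3: x=[5.2500 8.2500 11.5000] v=[0.5000 1.5000 -2.0000]
Step 4: x=[5.0000 9.1250 10.8750] v=[-0.5000 1.7500 -1.2500]
Step 5: x=[4.8125 8.8125 11.3750] v=[-0.3750 -0.6250 1.0000]
Max displacement = 1.2500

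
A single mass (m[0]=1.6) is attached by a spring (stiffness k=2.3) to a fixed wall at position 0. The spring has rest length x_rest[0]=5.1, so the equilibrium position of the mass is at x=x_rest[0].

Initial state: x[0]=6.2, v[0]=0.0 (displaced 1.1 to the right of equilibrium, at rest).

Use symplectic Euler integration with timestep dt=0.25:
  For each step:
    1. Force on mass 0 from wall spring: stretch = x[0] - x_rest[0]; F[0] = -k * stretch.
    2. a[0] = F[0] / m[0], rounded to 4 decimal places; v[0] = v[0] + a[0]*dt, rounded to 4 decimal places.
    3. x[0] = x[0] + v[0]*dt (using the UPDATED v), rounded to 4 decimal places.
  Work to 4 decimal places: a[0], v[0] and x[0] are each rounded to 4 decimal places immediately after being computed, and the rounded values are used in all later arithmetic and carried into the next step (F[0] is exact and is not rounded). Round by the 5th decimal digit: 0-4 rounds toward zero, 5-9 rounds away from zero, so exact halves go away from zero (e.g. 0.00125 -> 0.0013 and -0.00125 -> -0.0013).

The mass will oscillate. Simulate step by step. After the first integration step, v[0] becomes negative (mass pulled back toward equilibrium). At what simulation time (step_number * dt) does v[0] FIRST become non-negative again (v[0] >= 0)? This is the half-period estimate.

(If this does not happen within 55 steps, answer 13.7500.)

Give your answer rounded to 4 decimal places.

Answer: 2.7500

Derivation:
Step 0: x=[6.2000] v=[0.0000]
Step 1: x=[6.1012] v=[-0.3953]
Step 2: x=[5.9124] v=[-0.7551]
Step 3: x=[5.6506] v=[-1.0471]
Step 4: x=[5.3394] v=[-1.2450]
Step 5: x=[5.0067] v=[-1.3310]
Step 6: x=[4.6823] v=[-1.2975]
Step 7: x=[4.3955] v=[-1.1474]
Step 8: x=[4.1720] v=[-0.8942]
Step 9: x=[4.0318] v=[-0.5607]
Step 10: x=[3.9876] v=[-0.1768]
Step 11: x=[4.0434] v=[0.2230]
First v>=0 after going negative at step 11, time=2.7500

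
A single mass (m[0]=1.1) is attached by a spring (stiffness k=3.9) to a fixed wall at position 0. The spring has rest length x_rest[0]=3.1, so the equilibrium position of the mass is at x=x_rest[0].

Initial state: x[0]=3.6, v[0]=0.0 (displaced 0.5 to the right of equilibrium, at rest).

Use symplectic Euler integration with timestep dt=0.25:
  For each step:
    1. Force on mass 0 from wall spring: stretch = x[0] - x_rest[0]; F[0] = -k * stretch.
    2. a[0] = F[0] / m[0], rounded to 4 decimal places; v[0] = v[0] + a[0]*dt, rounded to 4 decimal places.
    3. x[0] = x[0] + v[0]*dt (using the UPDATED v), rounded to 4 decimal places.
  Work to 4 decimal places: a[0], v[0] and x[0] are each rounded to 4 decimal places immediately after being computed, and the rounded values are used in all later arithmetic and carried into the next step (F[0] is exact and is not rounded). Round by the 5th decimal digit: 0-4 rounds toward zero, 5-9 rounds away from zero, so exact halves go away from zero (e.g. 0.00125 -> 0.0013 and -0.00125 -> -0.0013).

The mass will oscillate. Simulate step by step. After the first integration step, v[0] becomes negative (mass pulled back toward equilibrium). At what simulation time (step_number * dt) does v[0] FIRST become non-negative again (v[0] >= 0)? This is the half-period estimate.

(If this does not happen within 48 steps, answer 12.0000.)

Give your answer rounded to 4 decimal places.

Answer: 1.7500

Derivation:
Step 0: x=[3.6000] v=[0.0000]
Step 1: x=[3.4892] v=[-0.4432]
Step 2: x=[3.2922] v=[-0.7882]
Step 3: x=[3.0526] v=[-0.9586]
Step 4: x=[2.8235] v=[-0.9166]
Step 5: x=[2.6556] v=[-0.6715]
Step 6: x=[2.5862] v=[-0.2776]
Step 7: x=[2.6307] v=[0.1778]
First v>=0 after going negative at step 7, time=1.7500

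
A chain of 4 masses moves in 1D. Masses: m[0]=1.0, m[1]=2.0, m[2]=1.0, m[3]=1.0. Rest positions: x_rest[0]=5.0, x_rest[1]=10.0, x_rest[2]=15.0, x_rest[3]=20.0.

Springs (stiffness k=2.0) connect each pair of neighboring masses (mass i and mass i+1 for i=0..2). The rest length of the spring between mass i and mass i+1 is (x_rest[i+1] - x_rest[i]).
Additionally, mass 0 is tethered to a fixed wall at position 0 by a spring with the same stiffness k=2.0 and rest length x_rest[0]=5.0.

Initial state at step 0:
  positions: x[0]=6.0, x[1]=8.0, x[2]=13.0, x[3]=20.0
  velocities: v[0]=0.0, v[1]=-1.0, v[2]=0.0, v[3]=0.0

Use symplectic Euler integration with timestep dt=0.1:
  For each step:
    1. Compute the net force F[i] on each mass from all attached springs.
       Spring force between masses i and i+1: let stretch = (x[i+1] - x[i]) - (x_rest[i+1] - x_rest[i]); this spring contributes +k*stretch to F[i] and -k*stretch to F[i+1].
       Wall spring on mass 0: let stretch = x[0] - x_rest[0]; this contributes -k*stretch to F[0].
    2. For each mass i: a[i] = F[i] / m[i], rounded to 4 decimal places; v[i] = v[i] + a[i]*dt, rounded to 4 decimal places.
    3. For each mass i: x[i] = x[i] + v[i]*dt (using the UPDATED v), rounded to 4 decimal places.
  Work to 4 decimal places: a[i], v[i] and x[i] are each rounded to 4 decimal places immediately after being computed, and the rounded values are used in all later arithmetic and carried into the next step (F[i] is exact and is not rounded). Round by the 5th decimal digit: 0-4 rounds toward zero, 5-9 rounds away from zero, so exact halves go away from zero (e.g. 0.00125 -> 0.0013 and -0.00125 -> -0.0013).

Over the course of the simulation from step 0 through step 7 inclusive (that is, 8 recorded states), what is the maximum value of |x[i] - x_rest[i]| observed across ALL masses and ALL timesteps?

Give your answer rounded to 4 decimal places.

Answer: 2.1170

Derivation:
Step 0: x=[6.0000 8.0000 13.0000 20.0000] v=[0.0000 -1.0000 0.0000 0.0000]
Step 1: x=[5.9200 7.9300 13.0400 19.9600] v=[-0.8000 -0.7000 0.4000 -0.4000]
Step 2: x=[5.7618 7.8910 13.1162 19.8816] v=[-1.5820 -0.3900 0.7620 -0.7840]
Step 3: x=[5.5310 7.8830 13.2232 19.7679] v=[-2.3085 -0.0804 1.0700 -1.1371]
Step 4: x=[5.2366 7.9048 13.3543 19.6233] v=[-2.9443 0.2184 1.3109 -1.4460]
Step 5: x=[4.8908 7.9545 13.5018 19.4533] v=[-3.4580 0.4965 1.4748 -1.6998]
Step 6: x=[4.5085 8.0290 13.6574 19.2643] v=[-3.8234 0.7449 1.5556 -1.8901]
Step 7: x=[4.1064 8.1246 13.8125 19.0632] v=[-4.0210 0.9557 1.5513 -2.0115]
Max displacement = 2.1170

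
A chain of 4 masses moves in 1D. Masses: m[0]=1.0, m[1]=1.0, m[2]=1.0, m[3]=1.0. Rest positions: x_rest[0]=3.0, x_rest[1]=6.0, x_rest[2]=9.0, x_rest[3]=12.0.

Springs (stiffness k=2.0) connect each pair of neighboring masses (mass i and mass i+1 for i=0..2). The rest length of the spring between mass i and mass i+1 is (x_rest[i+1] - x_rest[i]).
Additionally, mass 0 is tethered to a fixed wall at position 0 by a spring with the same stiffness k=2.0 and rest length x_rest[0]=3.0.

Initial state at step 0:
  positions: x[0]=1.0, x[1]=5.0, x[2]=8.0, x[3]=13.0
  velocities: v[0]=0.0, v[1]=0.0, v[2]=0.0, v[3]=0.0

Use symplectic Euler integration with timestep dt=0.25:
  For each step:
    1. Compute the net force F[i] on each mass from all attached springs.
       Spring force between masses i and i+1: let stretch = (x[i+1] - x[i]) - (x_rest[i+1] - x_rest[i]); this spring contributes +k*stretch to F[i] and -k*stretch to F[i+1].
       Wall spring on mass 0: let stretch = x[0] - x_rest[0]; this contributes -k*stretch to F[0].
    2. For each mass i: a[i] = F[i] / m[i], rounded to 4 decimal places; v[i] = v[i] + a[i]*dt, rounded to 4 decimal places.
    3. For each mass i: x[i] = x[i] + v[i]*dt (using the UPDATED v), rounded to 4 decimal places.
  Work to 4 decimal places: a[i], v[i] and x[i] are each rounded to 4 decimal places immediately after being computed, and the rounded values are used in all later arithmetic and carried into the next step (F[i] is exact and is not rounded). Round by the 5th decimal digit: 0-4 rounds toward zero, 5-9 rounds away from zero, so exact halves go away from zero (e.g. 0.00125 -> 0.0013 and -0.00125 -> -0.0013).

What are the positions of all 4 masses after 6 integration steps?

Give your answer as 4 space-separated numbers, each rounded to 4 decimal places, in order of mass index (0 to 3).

Answer: 3.9731 6.4412 8.8194 10.6755

Derivation:
Step 0: x=[1.0000 5.0000 8.0000 13.0000] v=[0.0000 0.0000 0.0000 0.0000]
Step 1: x=[1.3750 4.8750 8.2500 12.7500] v=[1.5000 -0.5000 1.0000 -1.0000]
Step 2: x=[2.0156 4.7344 8.6406 12.3125] v=[2.5625 -0.5625 1.5625 -1.7500]
Step 3: x=[2.7441 4.7422 9.0020 11.7910] v=[2.9141 0.0312 1.4454 -2.0860]
Step 4: x=[3.3794 5.0327 9.1795 11.2959] v=[2.5411 1.1621 0.7100 -1.9805]
Step 5: x=[3.7989 5.6349 9.1032 10.9112] v=[1.6781 2.4089 -0.3052 -1.5387]
Step 6: x=[3.9731 6.4412 8.8194 10.6755] v=[0.6967 3.2251 -1.1354 -0.9427]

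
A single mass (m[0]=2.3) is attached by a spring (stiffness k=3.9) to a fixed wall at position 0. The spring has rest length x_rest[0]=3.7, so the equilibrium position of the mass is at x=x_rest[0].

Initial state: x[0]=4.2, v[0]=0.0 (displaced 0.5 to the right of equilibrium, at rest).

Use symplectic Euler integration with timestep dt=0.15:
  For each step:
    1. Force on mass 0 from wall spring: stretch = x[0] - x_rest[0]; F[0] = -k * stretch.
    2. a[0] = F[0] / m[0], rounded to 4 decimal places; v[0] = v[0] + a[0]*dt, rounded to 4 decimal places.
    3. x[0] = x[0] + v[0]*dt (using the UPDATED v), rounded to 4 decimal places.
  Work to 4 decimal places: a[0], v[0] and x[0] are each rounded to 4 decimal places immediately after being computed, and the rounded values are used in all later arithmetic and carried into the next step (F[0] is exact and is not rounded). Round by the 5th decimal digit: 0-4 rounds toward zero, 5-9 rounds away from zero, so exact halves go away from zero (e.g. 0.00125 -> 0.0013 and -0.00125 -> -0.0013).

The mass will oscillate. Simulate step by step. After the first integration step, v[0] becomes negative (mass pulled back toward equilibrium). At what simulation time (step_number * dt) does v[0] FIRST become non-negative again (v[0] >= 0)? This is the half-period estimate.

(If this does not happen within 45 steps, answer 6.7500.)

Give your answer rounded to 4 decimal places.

Step 0: x=[4.2000] v=[0.0000]
Step 1: x=[4.1809] v=[-0.1272]
Step 2: x=[4.1435] v=[-0.2495]
Step 3: x=[4.0892] v=[-0.3623]
Step 4: x=[4.0200] v=[-0.4613]
Step 5: x=[3.9386] v=[-0.5427]
Step 6: x=[3.8481] v=[-0.6034]
Step 7: x=[3.7519] v=[-0.6411]
Step 8: x=[3.6538] v=[-0.6543]
Step 9: x=[3.5574] v=[-0.6426]
Step 10: x=[3.4665] v=[-0.6063]
Step 11: x=[3.3845] v=[-0.5469]
Step 12: x=[3.3145] v=[-0.4667]
Step 13: x=[3.2592] v=[-0.3686]
Step 14: x=[3.2207] v=[-0.2565]
Step 15: x=[3.2005] v=[-0.1346]
Step 16: x=[3.1994] v=[-0.0076]
Step 17: x=[3.2174] v=[0.1197]
First v>=0 after going negative at step 17, time=2.5500

Answer: 2.5500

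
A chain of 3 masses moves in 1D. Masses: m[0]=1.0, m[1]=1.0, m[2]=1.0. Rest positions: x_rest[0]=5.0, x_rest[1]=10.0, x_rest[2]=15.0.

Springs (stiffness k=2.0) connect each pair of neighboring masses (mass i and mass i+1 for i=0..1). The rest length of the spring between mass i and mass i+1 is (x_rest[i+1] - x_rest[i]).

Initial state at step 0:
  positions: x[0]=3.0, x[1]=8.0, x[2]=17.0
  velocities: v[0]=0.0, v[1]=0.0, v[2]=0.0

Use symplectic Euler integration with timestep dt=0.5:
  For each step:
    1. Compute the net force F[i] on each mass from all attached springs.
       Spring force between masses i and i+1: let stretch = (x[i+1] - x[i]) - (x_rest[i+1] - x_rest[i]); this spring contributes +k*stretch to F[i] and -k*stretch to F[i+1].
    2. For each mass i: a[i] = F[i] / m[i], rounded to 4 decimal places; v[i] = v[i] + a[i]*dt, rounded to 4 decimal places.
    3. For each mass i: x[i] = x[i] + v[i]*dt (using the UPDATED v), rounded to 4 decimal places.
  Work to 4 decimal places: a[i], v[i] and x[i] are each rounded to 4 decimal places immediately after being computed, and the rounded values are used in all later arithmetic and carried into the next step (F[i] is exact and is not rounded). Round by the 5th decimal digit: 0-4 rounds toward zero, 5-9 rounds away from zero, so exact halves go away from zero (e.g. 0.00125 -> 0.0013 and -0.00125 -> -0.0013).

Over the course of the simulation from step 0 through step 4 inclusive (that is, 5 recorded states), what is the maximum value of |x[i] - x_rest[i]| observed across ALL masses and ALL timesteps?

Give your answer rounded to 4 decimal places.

Step 0: x=[3.0000 8.0000 17.0000] v=[0.0000 0.0000 0.0000]
Step 1: x=[3.0000 10.0000 15.0000] v=[0.0000 4.0000 -4.0000]
Step 2: x=[4.0000 11.0000 13.0000] v=[2.0000 2.0000 -4.0000]
Step 3: x=[6.0000 9.5000 12.5000] v=[4.0000 -3.0000 -1.0000]
Step 4: x=[7.2500 7.7500 13.0000] v=[2.5000 -3.5000 1.0000]
Max displacement = 2.5000

Answer: 2.5000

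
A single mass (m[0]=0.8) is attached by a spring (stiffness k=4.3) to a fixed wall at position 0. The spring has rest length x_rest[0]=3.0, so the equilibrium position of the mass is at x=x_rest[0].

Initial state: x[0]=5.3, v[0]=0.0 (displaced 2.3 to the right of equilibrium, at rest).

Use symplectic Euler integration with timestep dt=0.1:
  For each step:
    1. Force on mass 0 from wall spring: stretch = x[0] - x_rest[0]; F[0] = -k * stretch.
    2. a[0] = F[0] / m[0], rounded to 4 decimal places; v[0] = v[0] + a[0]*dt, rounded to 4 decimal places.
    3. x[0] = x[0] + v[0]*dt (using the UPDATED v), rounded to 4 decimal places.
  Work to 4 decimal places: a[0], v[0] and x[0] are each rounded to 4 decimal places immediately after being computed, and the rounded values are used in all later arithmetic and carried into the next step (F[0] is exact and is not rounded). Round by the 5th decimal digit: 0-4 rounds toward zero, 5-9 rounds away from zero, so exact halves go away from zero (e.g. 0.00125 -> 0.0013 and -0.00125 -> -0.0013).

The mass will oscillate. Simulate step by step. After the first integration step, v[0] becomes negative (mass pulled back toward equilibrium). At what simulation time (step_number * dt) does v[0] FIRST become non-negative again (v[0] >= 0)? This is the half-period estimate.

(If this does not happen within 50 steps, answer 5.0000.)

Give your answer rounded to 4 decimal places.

Step 0: x=[5.3000] v=[0.0000]
Step 1: x=[5.1764] v=[-1.2363]
Step 2: x=[4.9358] v=[-2.4061]
Step 3: x=[4.5911] v=[-3.4466]
Step 4: x=[4.1609] v=[-4.3018]
Step 5: x=[3.6683] v=[-4.9258]
Step 6: x=[3.1398] v=[-5.2850]
Step 7: x=[2.6038] v=[-5.3601]
Step 8: x=[2.0891] v=[-5.1471]
Step 9: x=[1.6234] v=[-4.6575]
Step 10: x=[1.2316] v=[-3.9176]
Step 11: x=[0.9349] v=[-2.9671]
Step 12: x=[0.7492] v=[-1.8571]
Step 13: x=[0.6845] v=[-0.6473]
Step 14: x=[0.7442] v=[0.5973]
First v>=0 after going negative at step 14, time=1.4000

Answer: 1.4000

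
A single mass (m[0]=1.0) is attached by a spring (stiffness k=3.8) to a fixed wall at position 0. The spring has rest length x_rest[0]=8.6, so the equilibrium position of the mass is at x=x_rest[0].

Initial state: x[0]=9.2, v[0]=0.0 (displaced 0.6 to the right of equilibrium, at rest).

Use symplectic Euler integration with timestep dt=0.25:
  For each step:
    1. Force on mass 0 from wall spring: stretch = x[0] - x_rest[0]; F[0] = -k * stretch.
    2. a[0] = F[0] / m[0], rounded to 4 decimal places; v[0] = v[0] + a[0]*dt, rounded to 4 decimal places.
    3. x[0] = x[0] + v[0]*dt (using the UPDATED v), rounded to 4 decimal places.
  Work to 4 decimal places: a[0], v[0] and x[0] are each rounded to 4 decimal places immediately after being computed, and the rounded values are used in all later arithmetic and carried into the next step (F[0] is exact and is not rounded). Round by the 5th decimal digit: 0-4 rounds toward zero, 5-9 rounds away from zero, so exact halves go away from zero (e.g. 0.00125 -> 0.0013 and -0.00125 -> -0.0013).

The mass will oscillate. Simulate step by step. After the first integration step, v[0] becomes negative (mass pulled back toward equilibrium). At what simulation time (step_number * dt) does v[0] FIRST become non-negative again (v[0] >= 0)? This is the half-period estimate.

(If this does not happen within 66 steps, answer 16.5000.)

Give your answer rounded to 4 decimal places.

Answer: 1.7500

Derivation:
Step 0: x=[9.2000] v=[0.0000]
Step 1: x=[9.0575] v=[-0.5700]
Step 2: x=[8.8064] v=[-1.0046]
Step 3: x=[8.5062] v=[-1.2007]
Step 4: x=[8.2283] v=[-1.1116]
Step 5: x=[8.0387] v=[-0.7585]
Step 6: x=[7.9824] v=[-0.2253]
Step 7: x=[8.0728] v=[0.3614]
First v>=0 after going negative at step 7, time=1.7500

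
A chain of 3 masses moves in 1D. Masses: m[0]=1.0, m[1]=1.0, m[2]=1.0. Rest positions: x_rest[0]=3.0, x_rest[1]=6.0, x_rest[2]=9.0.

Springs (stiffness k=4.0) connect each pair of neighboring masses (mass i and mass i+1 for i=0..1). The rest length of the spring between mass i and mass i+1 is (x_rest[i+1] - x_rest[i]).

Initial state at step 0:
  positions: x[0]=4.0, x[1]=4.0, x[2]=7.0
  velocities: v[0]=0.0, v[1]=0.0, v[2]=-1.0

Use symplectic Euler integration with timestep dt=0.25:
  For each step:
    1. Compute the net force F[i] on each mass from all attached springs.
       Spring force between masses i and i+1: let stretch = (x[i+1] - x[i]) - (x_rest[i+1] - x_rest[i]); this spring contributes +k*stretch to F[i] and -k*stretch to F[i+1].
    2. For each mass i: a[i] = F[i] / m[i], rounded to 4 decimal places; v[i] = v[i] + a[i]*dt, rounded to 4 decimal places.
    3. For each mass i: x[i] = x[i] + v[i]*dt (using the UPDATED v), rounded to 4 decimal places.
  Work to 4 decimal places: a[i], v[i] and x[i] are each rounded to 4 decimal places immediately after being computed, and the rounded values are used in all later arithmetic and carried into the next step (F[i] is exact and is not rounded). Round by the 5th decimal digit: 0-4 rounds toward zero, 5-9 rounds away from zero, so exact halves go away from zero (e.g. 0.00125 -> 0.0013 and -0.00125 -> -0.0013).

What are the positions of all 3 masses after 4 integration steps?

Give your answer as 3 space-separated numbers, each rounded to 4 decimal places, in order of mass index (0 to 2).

Step 0: x=[4.0000 4.0000 7.0000] v=[0.0000 0.0000 -1.0000]
Step 1: x=[3.2500 4.7500 6.7500] v=[-3.0000 3.0000 -1.0000]
Step 2: x=[2.1250 5.6250 6.7500] v=[-4.5000 3.5000 0.0000]
Step 3: x=[1.1250 5.9063 7.2188] v=[-4.0000 1.1250 1.8750]
Step 4: x=[0.5703 5.3204 8.1094] v=[-2.2187 -2.3438 3.5625]

Answer: 0.5703 5.3204 8.1094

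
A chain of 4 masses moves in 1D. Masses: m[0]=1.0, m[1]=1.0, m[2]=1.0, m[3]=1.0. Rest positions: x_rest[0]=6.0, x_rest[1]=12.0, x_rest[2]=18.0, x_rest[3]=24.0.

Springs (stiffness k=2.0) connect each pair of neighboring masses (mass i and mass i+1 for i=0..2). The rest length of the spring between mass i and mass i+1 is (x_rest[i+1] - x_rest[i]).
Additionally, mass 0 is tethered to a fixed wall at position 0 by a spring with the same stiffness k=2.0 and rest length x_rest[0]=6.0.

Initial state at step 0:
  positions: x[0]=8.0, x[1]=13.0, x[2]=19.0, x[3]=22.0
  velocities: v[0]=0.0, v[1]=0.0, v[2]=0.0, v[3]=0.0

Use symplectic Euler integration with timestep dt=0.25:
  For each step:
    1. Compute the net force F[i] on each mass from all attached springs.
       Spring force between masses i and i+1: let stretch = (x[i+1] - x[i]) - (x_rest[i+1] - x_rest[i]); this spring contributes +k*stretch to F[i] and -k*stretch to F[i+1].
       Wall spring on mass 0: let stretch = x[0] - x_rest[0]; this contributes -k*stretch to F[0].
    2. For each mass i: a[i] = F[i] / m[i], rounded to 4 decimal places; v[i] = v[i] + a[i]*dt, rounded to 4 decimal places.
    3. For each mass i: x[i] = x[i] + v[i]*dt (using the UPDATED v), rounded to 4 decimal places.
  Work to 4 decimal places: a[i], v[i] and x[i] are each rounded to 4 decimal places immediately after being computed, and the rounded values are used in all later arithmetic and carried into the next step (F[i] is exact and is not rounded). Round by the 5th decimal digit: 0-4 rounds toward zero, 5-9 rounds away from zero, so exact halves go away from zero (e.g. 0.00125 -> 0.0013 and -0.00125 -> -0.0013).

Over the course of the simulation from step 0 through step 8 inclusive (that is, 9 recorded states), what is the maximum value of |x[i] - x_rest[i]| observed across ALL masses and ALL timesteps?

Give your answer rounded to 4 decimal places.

Step 0: x=[8.0000 13.0000 19.0000 22.0000] v=[0.0000 0.0000 0.0000 0.0000]
Step 1: x=[7.6250 13.1250 18.6250 22.3750] v=[-1.5000 0.5000 -1.5000 1.5000]
Step 2: x=[6.9844 13.2500 18.0313 23.0313] v=[-2.5625 0.5000 -2.3750 2.6250]
Step 3: x=[6.2539 13.1895 17.4649 23.8126] v=[-2.9219 -0.2422 -2.2657 3.1250]
Step 4: x=[5.6086 12.7964 17.1575 24.5504] v=[-2.5811 -1.5723 -1.2296 2.9512]
Step 5: x=[5.1607 12.0500 17.2291 25.1141] v=[-1.7915 -2.9857 0.2863 2.2548]
Step 6: x=[4.9289 11.0898 17.6389 25.4422] v=[-0.9272 -3.8408 1.6393 1.3123]
Step 7: x=[4.8511 10.1781 18.2055 25.5449] v=[-0.3112 -3.6467 2.2664 0.4107]
Step 8: x=[4.8328 9.6040 18.6861 25.4802] v=[-0.0733 -2.2965 1.9224 -0.2590]
Max displacement = 2.3960

Answer: 2.3960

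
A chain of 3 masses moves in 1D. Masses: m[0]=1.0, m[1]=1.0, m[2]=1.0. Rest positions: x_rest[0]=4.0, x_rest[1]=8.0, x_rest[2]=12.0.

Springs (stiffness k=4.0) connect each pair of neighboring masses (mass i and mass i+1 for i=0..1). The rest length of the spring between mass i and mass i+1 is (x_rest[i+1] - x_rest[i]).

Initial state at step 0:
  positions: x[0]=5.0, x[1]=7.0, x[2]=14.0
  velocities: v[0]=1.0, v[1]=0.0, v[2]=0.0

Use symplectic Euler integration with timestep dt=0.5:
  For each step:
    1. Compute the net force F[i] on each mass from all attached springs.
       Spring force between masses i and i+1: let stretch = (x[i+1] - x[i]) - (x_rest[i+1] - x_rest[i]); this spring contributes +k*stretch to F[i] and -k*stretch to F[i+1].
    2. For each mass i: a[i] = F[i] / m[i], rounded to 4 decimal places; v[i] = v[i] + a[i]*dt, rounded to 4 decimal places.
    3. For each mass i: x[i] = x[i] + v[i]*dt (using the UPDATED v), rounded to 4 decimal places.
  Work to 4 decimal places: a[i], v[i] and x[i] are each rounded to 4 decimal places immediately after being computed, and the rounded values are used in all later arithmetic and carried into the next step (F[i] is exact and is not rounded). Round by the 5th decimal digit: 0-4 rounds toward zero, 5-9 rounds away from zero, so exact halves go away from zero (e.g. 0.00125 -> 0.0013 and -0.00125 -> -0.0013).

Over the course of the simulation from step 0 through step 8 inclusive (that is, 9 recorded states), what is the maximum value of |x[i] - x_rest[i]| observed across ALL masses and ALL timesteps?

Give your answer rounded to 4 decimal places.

Answer: 5.0000

Derivation:
Step 0: x=[5.0000 7.0000 14.0000] v=[1.0000 0.0000 0.0000]
Step 1: x=[3.5000 12.0000 11.0000] v=[-3.0000 10.0000 -6.0000]
Step 2: x=[6.5000 7.5000 13.0000] v=[6.0000 -9.0000 4.0000]
Step 3: x=[6.5000 7.5000 13.5000] v=[0.0000 0.0000 1.0000]
Step 4: x=[3.5000 12.5000 12.0000] v=[-6.0000 10.0000 -3.0000]
Step 5: x=[5.5000 8.0000 15.0000] v=[4.0000 -9.0000 6.0000]
Step 6: x=[6.0000 8.0000 15.0000] v=[1.0000 0.0000 0.0000]
Step 7: x=[4.5000 13.0000 12.0000] v=[-3.0000 10.0000 -6.0000]
Step 8: x=[7.5000 8.5000 14.0000] v=[6.0000 -9.0000 4.0000]
Max displacement = 5.0000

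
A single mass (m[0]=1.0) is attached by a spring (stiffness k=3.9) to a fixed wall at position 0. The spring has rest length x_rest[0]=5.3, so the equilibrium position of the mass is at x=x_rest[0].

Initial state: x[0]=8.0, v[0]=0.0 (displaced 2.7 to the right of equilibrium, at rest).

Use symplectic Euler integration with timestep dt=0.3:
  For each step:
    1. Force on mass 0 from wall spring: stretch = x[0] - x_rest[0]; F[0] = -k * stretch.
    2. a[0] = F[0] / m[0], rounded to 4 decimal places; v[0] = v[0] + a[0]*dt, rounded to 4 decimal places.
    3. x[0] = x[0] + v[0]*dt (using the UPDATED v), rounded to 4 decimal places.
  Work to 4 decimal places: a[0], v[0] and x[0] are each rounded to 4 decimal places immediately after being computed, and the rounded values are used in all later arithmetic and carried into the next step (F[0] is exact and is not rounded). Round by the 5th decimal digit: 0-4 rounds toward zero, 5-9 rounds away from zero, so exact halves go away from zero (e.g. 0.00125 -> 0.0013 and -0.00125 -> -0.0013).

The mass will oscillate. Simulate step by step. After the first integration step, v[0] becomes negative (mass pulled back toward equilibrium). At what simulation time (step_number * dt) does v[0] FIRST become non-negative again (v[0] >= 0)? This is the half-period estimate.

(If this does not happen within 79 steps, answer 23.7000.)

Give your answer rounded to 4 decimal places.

Step 0: x=[8.0000] v=[0.0000]
Step 1: x=[7.0523] v=[-3.1590]
Step 2: x=[5.4895] v=[-5.2092]
Step 3: x=[3.8602] v=[-5.4309]
Step 4: x=[2.7363] v=[-3.7463]
Step 5: x=[2.5123] v=[-0.7468]
Step 6: x=[3.2667] v=[2.5148]
First v>=0 after going negative at step 6, time=1.8000

Answer: 1.8000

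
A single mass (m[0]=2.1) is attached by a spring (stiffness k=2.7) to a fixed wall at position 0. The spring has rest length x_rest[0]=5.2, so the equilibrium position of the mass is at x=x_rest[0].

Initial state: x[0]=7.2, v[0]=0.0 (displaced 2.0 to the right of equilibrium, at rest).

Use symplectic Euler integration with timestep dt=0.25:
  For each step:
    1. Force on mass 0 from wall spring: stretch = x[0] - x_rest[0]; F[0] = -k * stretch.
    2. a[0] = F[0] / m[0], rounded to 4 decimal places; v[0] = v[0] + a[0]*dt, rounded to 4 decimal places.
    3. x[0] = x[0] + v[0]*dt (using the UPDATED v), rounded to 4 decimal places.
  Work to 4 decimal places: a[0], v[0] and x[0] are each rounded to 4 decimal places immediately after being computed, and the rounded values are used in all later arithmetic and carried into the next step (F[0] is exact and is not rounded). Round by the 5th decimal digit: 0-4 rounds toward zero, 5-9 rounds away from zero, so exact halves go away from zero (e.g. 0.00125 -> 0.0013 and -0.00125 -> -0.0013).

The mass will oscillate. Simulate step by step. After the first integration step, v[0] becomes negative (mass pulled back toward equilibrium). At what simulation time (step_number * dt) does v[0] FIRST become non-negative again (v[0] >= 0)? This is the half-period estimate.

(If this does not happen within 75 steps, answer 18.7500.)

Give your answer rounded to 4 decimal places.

Step 0: x=[7.2000] v=[0.0000]
Step 1: x=[7.0393] v=[-0.6429]
Step 2: x=[6.7308] v=[-1.2341]
Step 3: x=[6.2993] v=[-1.7262]
Step 4: x=[5.7794] v=[-2.0796]
Step 5: x=[5.2130] v=[-2.2658]
Step 6: x=[4.6455] v=[-2.2700]
Step 7: x=[4.1226] v=[-2.0918]
Step 8: x=[3.6862] v=[-1.7455]
Step 9: x=[3.3715] v=[-1.2589]
Step 10: x=[3.2037] v=[-0.6712]
Step 11: x=[3.1963] v=[-0.0295]
Step 12: x=[3.3500] v=[0.6146]
First v>=0 after going negative at step 12, time=3.0000

Answer: 3.0000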